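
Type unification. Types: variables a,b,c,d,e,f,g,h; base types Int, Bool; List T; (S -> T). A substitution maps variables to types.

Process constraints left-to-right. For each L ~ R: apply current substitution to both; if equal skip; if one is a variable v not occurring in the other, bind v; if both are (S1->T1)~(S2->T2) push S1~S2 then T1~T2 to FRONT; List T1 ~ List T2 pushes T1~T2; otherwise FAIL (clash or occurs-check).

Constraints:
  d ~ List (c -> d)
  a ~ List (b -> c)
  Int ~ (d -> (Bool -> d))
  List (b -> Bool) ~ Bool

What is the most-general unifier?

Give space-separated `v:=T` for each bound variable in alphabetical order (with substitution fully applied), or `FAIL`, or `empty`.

step 1: unify d ~ List (c -> d)  [subst: {-} | 3 pending]
  occurs-check fail: d in List (c -> d)

Answer: FAIL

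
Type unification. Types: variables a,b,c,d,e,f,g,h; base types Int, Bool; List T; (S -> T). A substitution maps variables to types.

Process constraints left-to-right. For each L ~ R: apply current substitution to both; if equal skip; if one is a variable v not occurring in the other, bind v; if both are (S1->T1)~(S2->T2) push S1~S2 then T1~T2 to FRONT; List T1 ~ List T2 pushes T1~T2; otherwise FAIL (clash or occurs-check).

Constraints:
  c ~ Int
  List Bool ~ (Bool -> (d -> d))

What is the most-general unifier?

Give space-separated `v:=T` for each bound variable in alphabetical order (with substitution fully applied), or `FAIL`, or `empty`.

Answer: FAIL

Derivation:
step 1: unify c ~ Int  [subst: {-} | 1 pending]
  bind c := Int
step 2: unify List Bool ~ (Bool -> (d -> d))  [subst: {c:=Int} | 0 pending]
  clash: List Bool vs (Bool -> (d -> d))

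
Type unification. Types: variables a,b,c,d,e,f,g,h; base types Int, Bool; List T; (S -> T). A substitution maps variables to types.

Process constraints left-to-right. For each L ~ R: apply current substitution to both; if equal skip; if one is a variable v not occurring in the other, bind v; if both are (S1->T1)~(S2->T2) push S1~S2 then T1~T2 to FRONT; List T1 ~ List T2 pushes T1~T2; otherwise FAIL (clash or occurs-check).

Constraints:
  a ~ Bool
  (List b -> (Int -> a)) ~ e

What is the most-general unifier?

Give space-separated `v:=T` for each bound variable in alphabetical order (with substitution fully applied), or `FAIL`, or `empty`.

step 1: unify a ~ Bool  [subst: {-} | 1 pending]
  bind a := Bool
step 2: unify (List b -> (Int -> Bool)) ~ e  [subst: {a:=Bool} | 0 pending]
  bind e := (List b -> (Int -> Bool))

Answer: a:=Bool e:=(List b -> (Int -> Bool))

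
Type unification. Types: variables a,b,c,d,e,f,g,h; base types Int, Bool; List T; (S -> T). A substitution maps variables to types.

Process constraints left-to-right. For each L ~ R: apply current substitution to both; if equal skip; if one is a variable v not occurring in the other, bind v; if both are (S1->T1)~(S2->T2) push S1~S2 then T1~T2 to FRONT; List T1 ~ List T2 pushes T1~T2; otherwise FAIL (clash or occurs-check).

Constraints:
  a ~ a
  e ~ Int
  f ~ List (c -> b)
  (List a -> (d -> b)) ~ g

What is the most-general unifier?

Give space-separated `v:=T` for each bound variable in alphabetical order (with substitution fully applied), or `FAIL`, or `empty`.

Answer: e:=Int f:=List (c -> b) g:=(List a -> (d -> b))

Derivation:
step 1: unify a ~ a  [subst: {-} | 3 pending]
  -> identical, skip
step 2: unify e ~ Int  [subst: {-} | 2 pending]
  bind e := Int
step 3: unify f ~ List (c -> b)  [subst: {e:=Int} | 1 pending]
  bind f := List (c -> b)
step 4: unify (List a -> (d -> b)) ~ g  [subst: {e:=Int, f:=List (c -> b)} | 0 pending]
  bind g := (List a -> (d -> b))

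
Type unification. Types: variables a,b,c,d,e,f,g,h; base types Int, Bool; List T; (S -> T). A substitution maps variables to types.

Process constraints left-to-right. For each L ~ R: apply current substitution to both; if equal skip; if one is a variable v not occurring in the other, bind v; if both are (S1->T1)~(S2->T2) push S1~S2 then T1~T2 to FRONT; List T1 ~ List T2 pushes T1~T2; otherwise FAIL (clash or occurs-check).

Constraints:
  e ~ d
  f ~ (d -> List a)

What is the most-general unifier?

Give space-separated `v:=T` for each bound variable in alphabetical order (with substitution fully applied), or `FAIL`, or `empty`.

step 1: unify e ~ d  [subst: {-} | 1 pending]
  bind e := d
step 2: unify f ~ (d -> List a)  [subst: {e:=d} | 0 pending]
  bind f := (d -> List a)

Answer: e:=d f:=(d -> List a)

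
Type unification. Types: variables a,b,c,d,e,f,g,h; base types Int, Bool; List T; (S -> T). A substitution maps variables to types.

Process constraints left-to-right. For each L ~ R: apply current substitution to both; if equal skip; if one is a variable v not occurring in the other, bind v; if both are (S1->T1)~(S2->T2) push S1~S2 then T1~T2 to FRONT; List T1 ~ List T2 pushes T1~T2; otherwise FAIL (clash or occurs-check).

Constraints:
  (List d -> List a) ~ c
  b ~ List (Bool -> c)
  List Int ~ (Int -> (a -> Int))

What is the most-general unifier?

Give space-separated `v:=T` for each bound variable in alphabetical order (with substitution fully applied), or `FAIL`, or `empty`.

step 1: unify (List d -> List a) ~ c  [subst: {-} | 2 pending]
  bind c := (List d -> List a)
step 2: unify b ~ List (Bool -> (List d -> List a))  [subst: {c:=(List d -> List a)} | 1 pending]
  bind b := List (Bool -> (List d -> List a))
step 3: unify List Int ~ (Int -> (a -> Int))  [subst: {c:=(List d -> List a), b:=List (Bool -> (List d -> List a))} | 0 pending]
  clash: List Int vs (Int -> (a -> Int))

Answer: FAIL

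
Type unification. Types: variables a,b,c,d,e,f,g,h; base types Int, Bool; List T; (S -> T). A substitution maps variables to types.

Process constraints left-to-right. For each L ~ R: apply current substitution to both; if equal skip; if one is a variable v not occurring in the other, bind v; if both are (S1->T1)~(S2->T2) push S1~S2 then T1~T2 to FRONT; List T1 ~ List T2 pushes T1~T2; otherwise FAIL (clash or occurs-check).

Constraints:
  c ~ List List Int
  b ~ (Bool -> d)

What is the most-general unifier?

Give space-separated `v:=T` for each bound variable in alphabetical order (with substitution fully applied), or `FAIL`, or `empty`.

Answer: b:=(Bool -> d) c:=List List Int

Derivation:
step 1: unify c ~ List List Int  [subst: {-} | 1 pending]
  bind c := List List Int
step 2: unify b ~ (Bool -> d)  [subst: {c:=List List Int} | 0 pending]
  bind b := (Bool -> d)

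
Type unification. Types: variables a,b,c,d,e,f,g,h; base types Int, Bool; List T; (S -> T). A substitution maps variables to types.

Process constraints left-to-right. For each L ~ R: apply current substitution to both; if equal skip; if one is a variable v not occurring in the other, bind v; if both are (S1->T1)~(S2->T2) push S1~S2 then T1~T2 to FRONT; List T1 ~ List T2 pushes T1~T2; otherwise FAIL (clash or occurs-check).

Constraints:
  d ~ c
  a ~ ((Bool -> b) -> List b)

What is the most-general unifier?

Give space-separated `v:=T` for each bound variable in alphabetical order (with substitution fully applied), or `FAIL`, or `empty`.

Answer: a:=((Bool -> b) -> List b) d:=c

Derivation:
step 1: unify d ~ c  [subst: {-} | 1 pending]
  bind d := c
step 2: unify a ~ ((Bool -> b) -> List b)  [subst: {d:=c} | 0 pending]
  bind a := ((Bool -> b) -> List b)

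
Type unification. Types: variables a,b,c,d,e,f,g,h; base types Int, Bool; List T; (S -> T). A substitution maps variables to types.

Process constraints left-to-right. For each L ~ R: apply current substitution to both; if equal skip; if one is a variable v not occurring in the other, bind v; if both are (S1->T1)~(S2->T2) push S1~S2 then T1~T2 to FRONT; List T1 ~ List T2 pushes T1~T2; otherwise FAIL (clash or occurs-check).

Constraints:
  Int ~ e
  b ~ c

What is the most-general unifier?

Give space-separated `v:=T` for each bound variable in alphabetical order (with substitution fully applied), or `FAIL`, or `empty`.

Answer: b:=c e:=Int

Derivation:
step 1: unify Int ~ e  [subst: {-} | 1 pending]
  bind e := Int
step 2: unify b ~ c  [subst: {e:=Int} | 0 pending]
  bind b := c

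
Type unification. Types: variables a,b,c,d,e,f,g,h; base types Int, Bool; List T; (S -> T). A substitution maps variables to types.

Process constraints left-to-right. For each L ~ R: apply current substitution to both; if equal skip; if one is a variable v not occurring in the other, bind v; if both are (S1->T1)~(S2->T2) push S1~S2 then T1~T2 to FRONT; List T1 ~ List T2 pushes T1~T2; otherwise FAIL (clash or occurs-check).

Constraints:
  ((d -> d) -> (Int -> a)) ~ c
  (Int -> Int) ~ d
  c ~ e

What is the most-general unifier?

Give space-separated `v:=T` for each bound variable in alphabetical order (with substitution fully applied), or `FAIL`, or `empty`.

Answer: c:=(((Int -> Int) -> (Int -> Int)) -> (Int -> a)) d:=(Int -> Int) e:=(((Int -> Int) -> (Int -> Int)) -> (Int -> a))

Derivation:
step 1: unify ((d -> d) -> (Int -> a)) ~ c  [subst: {-} | 2 pending]
  bind c := ((d -> d) -> (Int -> a))
step 2: unify (Int -> Int) ~ d  [subst: {c:=((d -> d) -> (Int -> a))} | 1 pending]
  bind d := (Int -> Int)
step 3: unify (((Int -> Int) -> (Int -> Int)) -> (Int -> a)) ~ e  [subst: {c:=((d -> d) -> (Int -> a)), d:=(Int -> Int)} | 0 pending]
  bind e := (((Int -> Int) -> (Int -> Int)) -> (Int -> a))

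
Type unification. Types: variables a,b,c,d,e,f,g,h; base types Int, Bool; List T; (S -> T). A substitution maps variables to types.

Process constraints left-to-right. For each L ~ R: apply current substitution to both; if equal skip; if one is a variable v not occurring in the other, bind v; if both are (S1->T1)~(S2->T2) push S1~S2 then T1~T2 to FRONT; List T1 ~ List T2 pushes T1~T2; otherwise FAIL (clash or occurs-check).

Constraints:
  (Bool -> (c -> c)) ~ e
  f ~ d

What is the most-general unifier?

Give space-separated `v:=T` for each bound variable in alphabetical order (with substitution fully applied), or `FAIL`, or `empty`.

Answer: e:=(Bool -> (c -> c)) f:=d

Derivation:
step 1: unify (Bool -> (c -> c)) ~ e  [subst: {-} | 1 pending]
  bind e := (Bool -> (c -> c))
step 2: unify f ~ d  [subst: {e:=(Bool -> (c -> c))} | 0 pending]
  bind f := d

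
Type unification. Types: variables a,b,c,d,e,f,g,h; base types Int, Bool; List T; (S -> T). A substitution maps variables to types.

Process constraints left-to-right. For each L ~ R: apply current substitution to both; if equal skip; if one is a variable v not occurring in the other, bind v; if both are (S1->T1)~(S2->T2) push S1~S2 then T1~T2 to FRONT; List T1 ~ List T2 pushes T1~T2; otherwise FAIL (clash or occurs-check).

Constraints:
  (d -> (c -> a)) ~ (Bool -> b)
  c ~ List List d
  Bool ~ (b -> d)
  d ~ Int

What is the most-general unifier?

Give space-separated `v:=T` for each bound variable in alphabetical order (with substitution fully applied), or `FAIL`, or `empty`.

Answer: FAIL

Derivation:
step 1: unify (d -> (c -> a)) ~ (Bool -> b)  [subst: {-} | 3 pending]
  -> decompose arrow: push d~Bool, (c -> a)~b
step 2: unify d ~ Bool  [subst: {-} | 4 pending]
  bind d := Bool
step 3: unify (c -> a) ~ b  [subst: {d:=Bool} | 3 pending]
  bind b := (c -> a)
step 4: unify c ~ List List Bool  [subst: {d:=Bool, b:=(c -> a)} | 2 pending]
  bind c := List List Bool
step 5: unify Bool ~ ((List List Bool -> a) -> Bool)  [subst: {d:=Bool, b:=(c -> a), c:=List List Bool} | 1 pending]
  clash: Bool vs ((List List Bool -> a) -> Bool)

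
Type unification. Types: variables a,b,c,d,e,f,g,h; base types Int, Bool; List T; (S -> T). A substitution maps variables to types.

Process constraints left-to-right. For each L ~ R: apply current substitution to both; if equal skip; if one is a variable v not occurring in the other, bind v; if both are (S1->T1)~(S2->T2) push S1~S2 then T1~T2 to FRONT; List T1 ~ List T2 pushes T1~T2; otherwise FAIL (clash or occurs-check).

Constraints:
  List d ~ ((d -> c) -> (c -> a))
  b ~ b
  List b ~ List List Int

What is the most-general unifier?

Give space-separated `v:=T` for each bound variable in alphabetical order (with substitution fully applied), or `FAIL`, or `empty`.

Answer: FAIL

Derivation:
step 1: unify List d ~ ((d -> c) -> (c -> a))  [subst: {-} | 2 pending]
  clash: List d vs ((d -> c) -> (c -> a))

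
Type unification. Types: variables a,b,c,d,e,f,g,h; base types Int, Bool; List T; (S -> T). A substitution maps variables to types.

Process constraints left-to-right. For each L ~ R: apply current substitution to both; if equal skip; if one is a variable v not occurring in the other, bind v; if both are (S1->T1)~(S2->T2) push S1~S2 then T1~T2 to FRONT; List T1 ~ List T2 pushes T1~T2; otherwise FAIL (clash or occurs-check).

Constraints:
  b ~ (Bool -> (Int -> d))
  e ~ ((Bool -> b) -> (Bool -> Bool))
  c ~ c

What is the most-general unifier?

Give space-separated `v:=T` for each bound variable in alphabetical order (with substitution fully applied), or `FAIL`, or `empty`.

Answer: b:=(Bool -> (Int -> d)) e:=((Bool -> (Bool -> (Int -> d))) -> (Bool -> Bool))

Derivation:
step 1: unify b ~ (Bool -> (Int -> d))  [subst: {-} | 2 pending]
  bind b := (Bool -> (Int -> d))
step 2: unify e ~ ((Bool -> (Bool -> (Int -> d))) -> (Bool -> Bool))  [subst: {b:=(Bool -> (Int -> d))} | 1 pending]
  bind e := ((Bool -> (Bool -> (Int -> d))) -> (Bool -> Bool))
step 3: unify c ~ c  [subst: {b:=(Bool -> (Int -> d)), e:=((Bool -> (Bool -> (Int -> d))) -> (Bool -> Bool))} | 0 pending]
  -> identical, skip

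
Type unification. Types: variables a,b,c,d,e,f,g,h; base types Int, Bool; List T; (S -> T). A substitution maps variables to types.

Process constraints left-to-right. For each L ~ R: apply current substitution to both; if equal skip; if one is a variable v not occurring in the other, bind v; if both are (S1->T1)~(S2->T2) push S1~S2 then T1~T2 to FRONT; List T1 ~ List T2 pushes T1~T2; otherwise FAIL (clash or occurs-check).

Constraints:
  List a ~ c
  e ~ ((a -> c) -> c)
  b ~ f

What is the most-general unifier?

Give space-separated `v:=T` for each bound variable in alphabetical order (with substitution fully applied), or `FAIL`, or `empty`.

Answer: b:=f c:=List a e:=((a -> List a) -> List a)

Derivation:
step 1: unify List a ~ c  [subst: {-} | 2 pending]
  bind c := List a
step 2: unify e ~ ((a -> List a) -> List a)  [subst: {c:=List a} | 1 pending]
  bind e := ((a -> List a) -> List a)
step 3: unify b ~ f  [subst: {c:=List a, e:=((a -> List a) -> List a)} | 0 pending]
  bind b := f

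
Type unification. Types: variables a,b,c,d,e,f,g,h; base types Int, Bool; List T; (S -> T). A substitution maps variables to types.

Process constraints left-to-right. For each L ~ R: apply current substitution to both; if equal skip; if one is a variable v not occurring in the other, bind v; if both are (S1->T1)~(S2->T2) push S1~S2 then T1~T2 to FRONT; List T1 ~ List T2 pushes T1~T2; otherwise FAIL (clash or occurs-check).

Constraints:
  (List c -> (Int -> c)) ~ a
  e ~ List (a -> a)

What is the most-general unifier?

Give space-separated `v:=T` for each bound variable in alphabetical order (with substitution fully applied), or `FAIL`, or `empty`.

Answer: a:=(List c -> (Int -> c)) e:=List ((List c -> (Int -> c)) -> (List c -> (Int -> c)))

Derivation:
step 1: unify (List c -> (Int -> c)) ~ a  [subst: {-} | 1 pending]
  bind a := (List c -> (Int -> c))
step 2: unify e ~ List ((List c -> (Int -> c)) -> (List c -> (Int -> c)))  [subst: {a:=(List c -> (Int -> c))} | 0 pending]
  bind e := List ((List c -> (Int -> c)) -> (List c -> (Int -> c)))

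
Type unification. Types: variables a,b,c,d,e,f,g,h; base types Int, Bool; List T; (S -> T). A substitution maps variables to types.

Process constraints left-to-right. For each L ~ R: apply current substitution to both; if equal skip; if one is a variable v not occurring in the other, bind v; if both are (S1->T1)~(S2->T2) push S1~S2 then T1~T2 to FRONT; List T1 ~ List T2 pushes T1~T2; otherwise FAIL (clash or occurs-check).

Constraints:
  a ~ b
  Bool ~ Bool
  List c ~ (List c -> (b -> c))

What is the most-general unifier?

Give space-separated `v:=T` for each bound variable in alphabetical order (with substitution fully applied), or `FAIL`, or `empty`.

Answer: FAIL

Derivation:
step 1: unify a ~ b  [subst: {-} | 2 pending]
  bind a := b
step 2: unify Bool ~ Bool  [subst: {a:=b} | 1 pending]
  -> identical, skip
step 3: unify List c ~ (List c -> (b -> c))  [subst: {a:=b} | 0 pending]
  clash: List c vs (List c -> (b -> c))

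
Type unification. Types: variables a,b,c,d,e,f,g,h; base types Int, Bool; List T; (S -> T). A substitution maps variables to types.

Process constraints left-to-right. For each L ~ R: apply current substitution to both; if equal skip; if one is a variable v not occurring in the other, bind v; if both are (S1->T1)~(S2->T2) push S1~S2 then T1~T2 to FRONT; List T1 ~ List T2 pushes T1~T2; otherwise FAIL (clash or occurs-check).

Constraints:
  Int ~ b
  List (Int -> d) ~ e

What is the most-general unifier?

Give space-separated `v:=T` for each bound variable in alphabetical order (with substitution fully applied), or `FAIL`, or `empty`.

Answer: b:=Int e:=List (Int -> d)

Derivation:
step 1: unify Int ~ b  [subst: {-} | 1 pending]
  bind b := Int
step 2: unify List (Int -> d) ~ e  [subst: {b:=Int} | 0 pending]
  bind e := List (Int -> d)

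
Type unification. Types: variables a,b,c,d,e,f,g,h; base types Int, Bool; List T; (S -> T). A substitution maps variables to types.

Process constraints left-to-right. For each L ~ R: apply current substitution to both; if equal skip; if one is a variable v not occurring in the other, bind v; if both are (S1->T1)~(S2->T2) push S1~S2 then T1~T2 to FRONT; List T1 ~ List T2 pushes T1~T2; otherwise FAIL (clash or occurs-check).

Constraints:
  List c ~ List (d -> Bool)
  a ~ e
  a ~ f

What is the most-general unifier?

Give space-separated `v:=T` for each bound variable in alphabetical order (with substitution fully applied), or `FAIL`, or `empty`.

Answer: a:=f c:=(d -> Bool) e:=f

Derivation:
step 1: unify List c ~ List (d -> Bool)  [subst: {-} | 2 pending]
  -> decompose List: push c~(d -> Bool)
step 2: unify c ~ (d -> Bool)  [subst: {-} | 2 pending]
  bind c := (d -> Bool)
step 3: unify a ~ e  [subst: {c:=(d -> Bool)} | 1 pending]
  bind a := e
step 4: unify e ~ f  [subst: {c:=(d -> Bool), a:=e} | 0 pending]
  bind e := f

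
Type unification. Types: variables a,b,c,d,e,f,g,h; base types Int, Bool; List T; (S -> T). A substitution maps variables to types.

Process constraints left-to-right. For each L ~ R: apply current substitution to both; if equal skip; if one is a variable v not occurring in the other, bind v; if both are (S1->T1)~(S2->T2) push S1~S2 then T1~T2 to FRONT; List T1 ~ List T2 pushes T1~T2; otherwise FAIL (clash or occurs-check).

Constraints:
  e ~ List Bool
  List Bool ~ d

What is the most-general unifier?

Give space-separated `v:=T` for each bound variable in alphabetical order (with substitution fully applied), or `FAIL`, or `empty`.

Answer: d:=List Bool e:=List Bool

Derivation:
step 1: unify e ~ List Bool  [subst: {-} | 1 pending]
  bind e := List Bool
step 2: unify List Bool ~ d  [subst: {e:=List Bool} | 0 pending]
  bind d := List Bool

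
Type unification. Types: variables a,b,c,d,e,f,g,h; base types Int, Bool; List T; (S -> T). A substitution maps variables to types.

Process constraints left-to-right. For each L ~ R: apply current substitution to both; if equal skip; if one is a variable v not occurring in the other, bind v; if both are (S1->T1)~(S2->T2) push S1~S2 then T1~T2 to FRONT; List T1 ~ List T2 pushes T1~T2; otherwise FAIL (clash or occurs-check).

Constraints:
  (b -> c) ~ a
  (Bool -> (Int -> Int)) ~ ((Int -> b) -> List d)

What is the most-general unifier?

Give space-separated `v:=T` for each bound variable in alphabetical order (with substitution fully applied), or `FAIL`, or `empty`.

Answer: FAIL

Derivation:
step 1: unify (b -> c) ~ a  [subst: {-} | 1 pending]
  bind a := (b -> c)
step 2: unify (Bool -> (Int -> Int)) ~ ((Int -> b) -> List d)  [subst: {a:=(b -> c)} | 0 pending]
  -> decompose arrow: push Bool~(Int -> b), (Int -> Int)~List d
step 3: unify Bool ~ (Int -> b)  [subst: {a:=(b -> c)} | 1 pending]
  clash: Bool vs (Int -> b)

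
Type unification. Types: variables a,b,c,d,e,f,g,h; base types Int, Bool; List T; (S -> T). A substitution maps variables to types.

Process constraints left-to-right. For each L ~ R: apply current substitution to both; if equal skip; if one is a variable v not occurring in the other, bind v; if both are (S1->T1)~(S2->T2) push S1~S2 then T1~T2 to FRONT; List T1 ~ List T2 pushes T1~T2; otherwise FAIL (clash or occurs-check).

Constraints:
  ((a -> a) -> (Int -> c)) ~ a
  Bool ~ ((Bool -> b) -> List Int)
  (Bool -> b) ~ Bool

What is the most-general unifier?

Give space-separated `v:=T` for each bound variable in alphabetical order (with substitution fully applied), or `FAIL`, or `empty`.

step 1: unify ((a -> a) -> (Int -> c)) ~ a  [subst: {-} | 2 pending]
  occurs-check fail

Answer: FAIL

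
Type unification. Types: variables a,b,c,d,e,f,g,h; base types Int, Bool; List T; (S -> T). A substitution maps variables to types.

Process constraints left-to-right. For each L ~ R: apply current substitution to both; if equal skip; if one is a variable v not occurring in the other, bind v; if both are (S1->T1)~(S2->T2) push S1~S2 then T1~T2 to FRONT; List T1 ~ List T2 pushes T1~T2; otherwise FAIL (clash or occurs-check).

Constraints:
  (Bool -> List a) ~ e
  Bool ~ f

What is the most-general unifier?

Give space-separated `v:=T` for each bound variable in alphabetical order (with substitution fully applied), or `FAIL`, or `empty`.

Answer: e:=(Bool -> List a) f:=Bool

Derivation:
step 1: unify (Bool -> List a) ~ e  [subst: {-} | 1 pending]
  bind e := (Bool -> List a)
step 2: unify Bool ~ f  [subst: {e:=(Bool -> List a)} | 0 pending]
  bind f := Bool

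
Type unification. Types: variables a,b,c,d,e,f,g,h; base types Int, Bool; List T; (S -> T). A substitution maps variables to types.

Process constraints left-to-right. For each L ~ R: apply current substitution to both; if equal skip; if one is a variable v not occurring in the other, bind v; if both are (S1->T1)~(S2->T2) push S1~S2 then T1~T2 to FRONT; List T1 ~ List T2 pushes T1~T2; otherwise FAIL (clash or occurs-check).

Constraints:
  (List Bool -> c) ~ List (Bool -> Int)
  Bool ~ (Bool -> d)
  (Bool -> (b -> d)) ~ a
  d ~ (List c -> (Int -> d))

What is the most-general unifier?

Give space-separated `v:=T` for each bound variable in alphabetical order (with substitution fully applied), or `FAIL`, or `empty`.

Answer: FAIL

Derivation:
step 1: unify (List Bool -> c) ~ List (Bool -> Int)  [subst: {-} | 3 pending]
  clash: (List Bool -> c) vs List (Bool -> Int)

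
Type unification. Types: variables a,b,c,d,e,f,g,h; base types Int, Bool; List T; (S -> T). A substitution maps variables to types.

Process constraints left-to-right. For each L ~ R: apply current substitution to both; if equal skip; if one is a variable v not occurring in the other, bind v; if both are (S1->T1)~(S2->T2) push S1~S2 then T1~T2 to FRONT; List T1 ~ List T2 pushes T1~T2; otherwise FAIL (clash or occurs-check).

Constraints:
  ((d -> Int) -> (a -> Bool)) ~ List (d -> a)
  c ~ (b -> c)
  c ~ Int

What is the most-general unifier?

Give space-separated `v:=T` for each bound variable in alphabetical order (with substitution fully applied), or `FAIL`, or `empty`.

step 1: unify ((d -> Int) -> (a -> Bool)) ~ List (d -> a)  [subst: {-} | 2 pending]
  clash: ((d -> Int) -> (a -> Bool)) vs List (d -> a)

Answer: FAIL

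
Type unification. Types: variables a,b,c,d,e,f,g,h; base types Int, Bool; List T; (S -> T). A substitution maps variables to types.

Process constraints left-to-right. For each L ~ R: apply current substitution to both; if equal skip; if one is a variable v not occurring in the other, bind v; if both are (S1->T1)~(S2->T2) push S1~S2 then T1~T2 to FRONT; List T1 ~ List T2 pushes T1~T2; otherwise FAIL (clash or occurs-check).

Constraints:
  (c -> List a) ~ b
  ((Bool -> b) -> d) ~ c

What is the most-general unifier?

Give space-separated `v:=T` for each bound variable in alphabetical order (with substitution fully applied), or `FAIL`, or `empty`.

Answer: FAIL

Derivation:
step 1: unify (c -> List a) ~ b  [subst: {-} | 1 pending]
  bind b := (c -> List a)
step 2: unify ((Bool -> (c -> List a)) -> d) ~ c  [subst: {b:=(c -> List a)} | 0 pending]
  occurs-check fail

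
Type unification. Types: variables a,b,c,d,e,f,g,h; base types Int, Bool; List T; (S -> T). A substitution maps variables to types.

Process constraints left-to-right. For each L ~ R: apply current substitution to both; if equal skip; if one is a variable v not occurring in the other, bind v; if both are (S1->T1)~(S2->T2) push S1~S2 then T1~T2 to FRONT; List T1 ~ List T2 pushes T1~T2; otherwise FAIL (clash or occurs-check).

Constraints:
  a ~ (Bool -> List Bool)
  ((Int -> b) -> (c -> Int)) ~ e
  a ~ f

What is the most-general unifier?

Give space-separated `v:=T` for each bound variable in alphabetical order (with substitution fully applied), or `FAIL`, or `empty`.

step 1: unify a ~ (Bool -> List Bool)  [subst: {-} | 2 pending]
  bind a := (Bool -> List Bool)
step 2: unify ((Int -> b) -> (c -> Int)) ~ e  [subst: {a:=(Bool -> List Bool)} | 1 pending]
  bind e := ((Int -> b) -> (c -> Int))
step 3: unify (Bool -> List Bool) ~ f  [subst: {a:=(Bool -> List Bool), e:=((Int -> b) -> (c -> Int))} | 0 pending]
  bind f := (Bool -> List Bool)

Answer: a:=(Bool -> List Bool) e:=((Int -> b) -> (c -> Int)) f:=(Bool -> List Bool)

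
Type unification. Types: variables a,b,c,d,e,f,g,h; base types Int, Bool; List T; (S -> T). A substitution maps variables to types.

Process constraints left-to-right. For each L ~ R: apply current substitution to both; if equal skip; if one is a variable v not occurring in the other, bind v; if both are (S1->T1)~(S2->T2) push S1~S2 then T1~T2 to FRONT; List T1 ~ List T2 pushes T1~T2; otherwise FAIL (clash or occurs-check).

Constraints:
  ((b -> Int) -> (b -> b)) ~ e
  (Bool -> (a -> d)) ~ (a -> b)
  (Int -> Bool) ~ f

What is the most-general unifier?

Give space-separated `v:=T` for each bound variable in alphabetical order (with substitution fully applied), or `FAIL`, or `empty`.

Answer: a:=Bool b:=(Bool -> d) e:=(((Bool -> d) -> Int) -> ((Bool -> d) -> (Bool -> d))) f:=(Int -> Bool)

Derivation:
step 1: unify ((b -> Int) -> (b -> b)) ~ e  [subst: {-} | 2 pending]
  bind e := ((b -> Int) -> (b -> b))
step 2: unify (Bool -> (a -> d)) ~ (a -> b)  [subst: {e:=((b -> Int) -> (b -> b))} | 1 pending]
  -> decompose arrow: push Bool~a, (a -> d)~b
step 3: unify Bool ~ a  [subst: {e:=((b -> Int) -> (b -> b))} | 2 pending]
  bind a := Bool
step 4: unify (Bool -> d) ~ b  [subst: {e:=((b -> Int) -> (b -> b)), a:=Bool} | 1 pending]
  bind b := (Bool -> d)
step 5: unify (Int -> Bool) ~ f  [subst: {e:=((b -> Int) -> (b -> b)), a:=Bool, b:=(Bool -> d)} | 0 pending]
  bind f := (Int -> Bool)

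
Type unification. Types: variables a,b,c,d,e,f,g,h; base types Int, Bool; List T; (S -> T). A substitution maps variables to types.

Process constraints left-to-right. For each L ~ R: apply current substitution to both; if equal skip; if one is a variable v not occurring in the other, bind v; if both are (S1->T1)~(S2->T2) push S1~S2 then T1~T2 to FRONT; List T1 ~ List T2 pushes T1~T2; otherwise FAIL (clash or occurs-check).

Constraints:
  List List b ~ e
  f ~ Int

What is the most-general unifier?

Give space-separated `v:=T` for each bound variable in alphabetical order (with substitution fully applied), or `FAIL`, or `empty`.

step 1: unify List List b ~ e  [subst: {-} | 1 pending]
  bind e := List List b
step 2: unify f ~ Int  [subst: {e:=List List b} | 0 pending]
  bind f := Int

Answer: e:=List List b f:=Int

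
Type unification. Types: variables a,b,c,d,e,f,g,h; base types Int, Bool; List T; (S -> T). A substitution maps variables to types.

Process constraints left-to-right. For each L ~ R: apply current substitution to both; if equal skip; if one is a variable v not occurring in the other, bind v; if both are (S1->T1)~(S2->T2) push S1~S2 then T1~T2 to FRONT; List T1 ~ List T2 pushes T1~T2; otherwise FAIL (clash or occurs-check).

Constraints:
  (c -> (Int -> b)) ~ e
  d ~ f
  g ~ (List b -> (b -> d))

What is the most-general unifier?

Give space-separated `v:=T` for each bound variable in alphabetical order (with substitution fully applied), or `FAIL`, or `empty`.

step 1: unify (c -> (Int -> b)) ~ e  [subst: {-} | 2 pending]
  bind e := (c -> (Int -> b))
step 2: unify d ~ f  [subst: {e:=(c -> (Int -> b))} | 1 pending]
  bind d := f
step 3: unify g ~ (List b -> (b -> f))  [subst: {e:=(c -> (Int -> b)), d:=f} | 0 pending]
  bind g := (List b -> (b -> f))

Answer: d:=f e:=(c -> (Int -> b)) g:=(List b -> (b -> f))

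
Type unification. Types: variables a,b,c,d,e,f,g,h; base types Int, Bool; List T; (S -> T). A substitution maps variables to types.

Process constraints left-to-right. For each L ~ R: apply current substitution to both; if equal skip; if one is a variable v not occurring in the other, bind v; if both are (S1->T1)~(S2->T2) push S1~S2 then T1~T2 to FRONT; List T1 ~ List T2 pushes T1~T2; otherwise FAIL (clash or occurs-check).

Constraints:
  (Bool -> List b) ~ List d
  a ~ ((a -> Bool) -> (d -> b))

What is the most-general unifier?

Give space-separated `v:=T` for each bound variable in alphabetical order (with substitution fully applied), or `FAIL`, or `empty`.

Answer: FAIL

Derivation:
step 1: unify (Bool -> List b) ~ List d  [subst: {-} | 1 pending]
  clash: (Bool -> List b) vs List d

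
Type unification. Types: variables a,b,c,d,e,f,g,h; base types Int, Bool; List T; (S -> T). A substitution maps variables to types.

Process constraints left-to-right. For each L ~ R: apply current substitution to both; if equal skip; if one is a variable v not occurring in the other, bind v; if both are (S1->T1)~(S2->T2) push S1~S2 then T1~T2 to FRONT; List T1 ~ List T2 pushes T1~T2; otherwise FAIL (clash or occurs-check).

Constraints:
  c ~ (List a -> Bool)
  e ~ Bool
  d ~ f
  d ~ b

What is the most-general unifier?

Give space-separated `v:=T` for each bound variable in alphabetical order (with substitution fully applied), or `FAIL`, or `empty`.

Answer: c:=(List a -> Bool) d:=b e:=Bool f:=b

Derivation:
step 1: unify c ~ (List a -> Bool)  [subst: {-} | 3 pending]
  bind c := (List a -> Bool)
step 2: unify e ~ Bool  [subst: {c:=(List a -> Bool)} | 2 pending]
  bind e := Bool
step 3: unify d ~ f  [subst: {c:=(List a -> Bool), e:=Bool} | 1 pending]
  bind d := f
step 4: unify f ~ b  [subst: {c:=(List a -> Bool), e:=Bool, d:=f} | 0 pending]
  bind f := b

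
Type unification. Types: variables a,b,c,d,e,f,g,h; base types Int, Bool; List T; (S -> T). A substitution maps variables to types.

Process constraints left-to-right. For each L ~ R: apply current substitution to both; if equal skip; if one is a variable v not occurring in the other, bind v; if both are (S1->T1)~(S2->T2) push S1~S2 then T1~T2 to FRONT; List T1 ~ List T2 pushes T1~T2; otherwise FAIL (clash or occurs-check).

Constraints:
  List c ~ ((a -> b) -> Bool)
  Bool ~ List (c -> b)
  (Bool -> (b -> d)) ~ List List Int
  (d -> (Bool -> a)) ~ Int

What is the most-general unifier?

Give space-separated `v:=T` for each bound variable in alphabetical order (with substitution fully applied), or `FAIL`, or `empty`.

Answer: FAIL

Derivation:
step 1: unify List c ~ ((a -> b) -> Bool)  [subst: {-} | 3 pending]
  clash: List c vs ((a -> b) -> Bool)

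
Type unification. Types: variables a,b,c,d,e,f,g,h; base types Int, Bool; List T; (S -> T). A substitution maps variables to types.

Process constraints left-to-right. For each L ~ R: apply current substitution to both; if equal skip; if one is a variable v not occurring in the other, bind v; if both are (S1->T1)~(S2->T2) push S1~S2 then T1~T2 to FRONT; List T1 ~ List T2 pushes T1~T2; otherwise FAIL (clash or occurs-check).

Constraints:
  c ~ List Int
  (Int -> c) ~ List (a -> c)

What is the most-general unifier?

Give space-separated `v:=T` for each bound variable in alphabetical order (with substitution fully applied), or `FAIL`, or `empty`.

Answer: FAIL

Derivation:
step 1: unify c ~ List Int  [subst: {-} | 1 pending]
  bind c := List Int
step 2: unify (Int -> List Int) ~ List (a -> List Int)  [subst: {c:=List Int} | 0 pending]
  clash: (Int -> List Int) vs List (a -> List Int)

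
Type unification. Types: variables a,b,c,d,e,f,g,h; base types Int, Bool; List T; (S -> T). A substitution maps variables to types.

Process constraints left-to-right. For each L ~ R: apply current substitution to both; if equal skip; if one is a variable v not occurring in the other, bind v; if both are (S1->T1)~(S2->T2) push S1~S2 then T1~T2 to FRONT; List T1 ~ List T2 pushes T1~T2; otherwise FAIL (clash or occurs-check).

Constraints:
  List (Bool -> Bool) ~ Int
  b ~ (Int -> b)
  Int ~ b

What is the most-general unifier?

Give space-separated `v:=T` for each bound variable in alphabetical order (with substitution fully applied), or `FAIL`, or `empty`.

Answer: FAIL

Derivation:
step 1: unify List (Bool -> Bool) ~ Int  [subst: {-} | 2 pending]
  clash: List (Bool -> Bool) vs Int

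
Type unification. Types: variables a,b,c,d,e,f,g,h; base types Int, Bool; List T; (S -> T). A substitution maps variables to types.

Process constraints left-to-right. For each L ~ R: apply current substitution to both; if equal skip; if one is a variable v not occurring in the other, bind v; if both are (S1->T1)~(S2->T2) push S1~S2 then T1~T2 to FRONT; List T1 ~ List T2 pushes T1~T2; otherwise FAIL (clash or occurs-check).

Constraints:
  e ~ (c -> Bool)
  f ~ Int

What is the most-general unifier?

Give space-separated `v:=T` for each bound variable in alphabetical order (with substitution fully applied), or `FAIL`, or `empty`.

step 1: unify e ~ (c -> Bool)  [subst: {-} | 1 pending]
  bind e := (c -> Bool)
step 2: unify f ~ Int  [subst: {e:=(c -> Bool)} | 0 pending]
  bind f := Int

Answer: e:=(c -> Bool) f:=Int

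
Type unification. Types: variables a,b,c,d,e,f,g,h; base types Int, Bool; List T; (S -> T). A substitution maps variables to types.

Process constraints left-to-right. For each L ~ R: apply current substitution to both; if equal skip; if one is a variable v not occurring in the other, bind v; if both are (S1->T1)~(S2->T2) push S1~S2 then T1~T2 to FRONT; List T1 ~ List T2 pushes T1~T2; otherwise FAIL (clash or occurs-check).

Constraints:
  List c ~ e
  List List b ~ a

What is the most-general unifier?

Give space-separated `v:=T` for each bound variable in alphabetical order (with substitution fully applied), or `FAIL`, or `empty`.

step 1: unify List c ~ e  [subst: {-} | 1 pending]
  bind e := List c
step 2: unify List List b ~ a  [subst: {e:=List c} | 0 pending]
  bind a := List List b

Answer: a:=List List b e:=List c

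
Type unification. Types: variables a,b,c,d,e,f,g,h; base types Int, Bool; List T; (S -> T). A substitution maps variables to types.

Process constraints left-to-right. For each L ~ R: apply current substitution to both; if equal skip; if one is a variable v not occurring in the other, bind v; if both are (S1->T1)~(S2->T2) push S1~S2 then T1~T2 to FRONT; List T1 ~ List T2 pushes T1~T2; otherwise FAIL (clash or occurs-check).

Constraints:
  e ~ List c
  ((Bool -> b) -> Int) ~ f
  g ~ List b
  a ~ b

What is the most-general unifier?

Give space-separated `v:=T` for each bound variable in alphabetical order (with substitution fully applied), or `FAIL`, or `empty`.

step 1: unify e ~ List c  [subst: {-} | 3 pending]
  bind e := List c
step 2: unify ((Bool -> b) -> Int) ~ f  [subst: {e:=List c} | 2 pending]
  bind f := ((Bool -> b) -> Int)
step 3: unify g ~ List b  [subst: {e:=List c, f:=((Bool -> b) -> Int)} | 1 pending]
  bind g := List b
step 4: unify a ~ b  [subst: {e:=List c, f:=((Bool -> b) -> Int), g:=List b} | 0 pending]
  bind a := b

Answer: a:=b e:=List c f:=((Bool -> b) -> Int) g:=List b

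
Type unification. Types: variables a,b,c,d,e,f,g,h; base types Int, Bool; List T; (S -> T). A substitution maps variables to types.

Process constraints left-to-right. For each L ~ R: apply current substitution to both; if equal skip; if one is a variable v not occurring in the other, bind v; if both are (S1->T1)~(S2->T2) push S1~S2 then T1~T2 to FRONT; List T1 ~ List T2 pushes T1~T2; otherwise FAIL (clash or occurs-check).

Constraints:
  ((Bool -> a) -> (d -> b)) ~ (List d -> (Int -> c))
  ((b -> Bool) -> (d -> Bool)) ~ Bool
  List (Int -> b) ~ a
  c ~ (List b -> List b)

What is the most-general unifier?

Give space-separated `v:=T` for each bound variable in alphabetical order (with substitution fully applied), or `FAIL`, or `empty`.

Answer: FAIL

Derivation:
step 1: unify ((Bool -> a) -> (d -> b)) ~ (List d -> (Int -> c))  [subst: {-} | 3 pending]
  -> decompose arrow: push (Bool -> a)~List d, (d -> b)~(Int -> c)
step 2: unify (Bool -> a) ~ List d  [subst: {-} | 4 pending]
  clash: (Bool -> a) vs List d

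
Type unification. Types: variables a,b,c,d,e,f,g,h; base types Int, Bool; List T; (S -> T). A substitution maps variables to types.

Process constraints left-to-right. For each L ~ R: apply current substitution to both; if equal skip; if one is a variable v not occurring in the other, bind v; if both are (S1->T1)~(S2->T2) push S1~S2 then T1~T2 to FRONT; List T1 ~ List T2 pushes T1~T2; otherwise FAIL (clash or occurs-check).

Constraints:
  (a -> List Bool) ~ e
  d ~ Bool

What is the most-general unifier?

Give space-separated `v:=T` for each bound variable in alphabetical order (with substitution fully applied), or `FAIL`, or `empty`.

step 1: unify (a -> List Bool) ~ e  [subst: {-} | 1 pending]
  bind e := (a -> List Bool)
step 2: unify d ~ Bool  [subst: {e:=(a -> List Bool)} | 0 pending]
  bind d := Bool

Answer: d:=Bool e:=(a -> List Bool)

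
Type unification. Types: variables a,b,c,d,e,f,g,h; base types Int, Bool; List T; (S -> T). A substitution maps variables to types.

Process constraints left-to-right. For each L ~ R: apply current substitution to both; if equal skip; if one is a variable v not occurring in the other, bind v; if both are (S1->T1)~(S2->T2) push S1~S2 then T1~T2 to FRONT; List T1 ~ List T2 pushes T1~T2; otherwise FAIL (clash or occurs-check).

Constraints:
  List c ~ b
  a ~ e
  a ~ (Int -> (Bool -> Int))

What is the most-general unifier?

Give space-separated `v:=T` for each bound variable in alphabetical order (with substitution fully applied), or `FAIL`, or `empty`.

step 1: unify List c ~ b  [subst: {-} | 2 pending]
  bind b := List c
step 2: unify a ~ e  [subst: {b:=List c} | 1 pending]
  bind a := e
step 3: unify e ~ (Int -> (Bool -> Int))  [subst: {b:=List c, a:=e} | 0 pending]
  bind e := (Int -> (Bool -> Int))

Answer: a:=(Int -> (Bool -> Int)) b:=List c e:=(Int -> (Bool -> Int))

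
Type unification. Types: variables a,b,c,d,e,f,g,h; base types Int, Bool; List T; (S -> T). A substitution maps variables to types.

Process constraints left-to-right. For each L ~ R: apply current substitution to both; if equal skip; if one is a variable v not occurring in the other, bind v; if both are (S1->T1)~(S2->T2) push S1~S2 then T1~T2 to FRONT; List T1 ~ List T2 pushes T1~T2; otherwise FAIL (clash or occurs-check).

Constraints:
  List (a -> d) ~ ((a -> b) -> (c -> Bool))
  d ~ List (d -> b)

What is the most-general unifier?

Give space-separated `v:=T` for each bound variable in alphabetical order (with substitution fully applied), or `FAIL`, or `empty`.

step 1: unify List (a -> d) ~ ((a -> b) -> (c -> Bool))  [subst: {-} | 1 pending]
  clash: List (a -> d) vs ((a -> b) -> (c -> Bool))

Answer: FAIL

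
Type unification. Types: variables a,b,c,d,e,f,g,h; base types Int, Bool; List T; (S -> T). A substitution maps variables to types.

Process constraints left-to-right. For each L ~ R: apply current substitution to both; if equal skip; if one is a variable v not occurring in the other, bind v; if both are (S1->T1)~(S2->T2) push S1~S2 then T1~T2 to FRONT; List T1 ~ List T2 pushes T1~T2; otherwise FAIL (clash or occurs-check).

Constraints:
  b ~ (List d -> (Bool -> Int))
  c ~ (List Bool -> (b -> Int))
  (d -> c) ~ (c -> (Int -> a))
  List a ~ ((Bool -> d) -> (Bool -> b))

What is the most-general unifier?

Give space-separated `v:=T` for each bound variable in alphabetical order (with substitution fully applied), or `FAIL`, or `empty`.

step 1: unify b ~ (List d -> (Bool -> Int))  [subst: {-} | 3 pending]
  bind b := (List d -> (Bool -> Int))
step 2: unify c ~ (List Bool -> ((List d -> (Bool -> Int)) -> Int))  [subst: {b:=(List d -> (Bool -> Int))} | 2 pending]
  bind c := (List Bool -> ((List d -> (Bool -> Int)) -> Int))
step 3: unify (d -> (List Bool -> ((List d -> (Bool -> Int)) -> Int))) ~ ((List Bool -> ((List d -> (Bool -> Int)) -> Int)) -> (Int -> a))  [subst: {b:=(List d -> (Bool -> Int)), c:=(List Bool -> ((List d -> (Bool -> Int)) -> Int))} | 1 pending]
  -> decompose arrow: push d~(List Bool -> ((List d -> (Bool -> Int)) -> Int)), (List Bool -> ((List d -> (Bool -> Int)) -> Int))~(Int -> a)
step 4: unify d ~ (List Bool -> ((List d -> (Bool -> Int)) -> Int))  [subst: {b:=(List d -> (Bool -> Int)), c:=(List Bool -> ((List d -> (Bool -> Int)) -> Int))} | 2 pending]
  occurs-check fail: d in (List Bool -> ((List d -> (Bool -> Int)) -> Int))

Answer: FAIL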